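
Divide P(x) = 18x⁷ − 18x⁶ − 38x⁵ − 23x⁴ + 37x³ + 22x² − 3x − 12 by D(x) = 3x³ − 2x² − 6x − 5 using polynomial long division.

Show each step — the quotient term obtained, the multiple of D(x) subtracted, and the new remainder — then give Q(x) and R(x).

Step 1: lead(18x⁷ − 18x⁶ − 38x⁵ − 23x⁴ + 37x³ + 22x² − 3x − 12) ÷ lead(D) = 18x⁷ ÷ 3x³ = 6x⁴. Subtract (6x⁴)·D = 18x⁷ − 12x⁶ − 36x⁵ − 30x⁴. Remainder: −6x⁶ − 2x⁵ + 7x⁴ + 37x³ + 22x² − 3x − 12.
Step 2: lead(−6x⁶ − 2x⁵ + 7x⁴ + 37x³ + 22x² − 3x − 12) ÷ lead(D) = −6x⁶ ÷ 3x³ = −2x³. Subtract (−2x³)·D = −6x⁶ + 4x⁵ + 12x⁴ + 10x³. Remainder: −6x⁵ − 5x⁴ + 27x³ + 22x² − 3x − 12.
Step 3: lead(−6x⁵ − 5x⁴ + 27x³ + 22x² − 3x − 12) ÷ lead(D) = −6x⁵ ÷ 3x³ = −2x². Subtract (−2x²)·D = −6x⁵ + 4x⁴ + 12x³ + 10x². Remainder: −9x⁴ + 15x³ + 12x² − 3x − 12.
Step 4: lead(−9x⁴ + 15x³ + 12x² − 3x − 12) ÷ lead(D) = −9x⁴ ÷ 3x³ = −3x. Subtract (−3x)·D = −9x⁴ + 6x³ + 18x² + 15x. Remainder: 9x³ − 6x² − 18x − 12.
Step 5: lead(9x³ − 6x² − 18x − 12) ÷ lead(D) = 9x³ ÷ 3x³ = 3. Subtract (3)·D = 9x³ − 6x² − 18x − 15. Remainder: 3.

Q(x) = 6x⁴ − 2x³ − 2x² − 3x + 3; R(x) = 3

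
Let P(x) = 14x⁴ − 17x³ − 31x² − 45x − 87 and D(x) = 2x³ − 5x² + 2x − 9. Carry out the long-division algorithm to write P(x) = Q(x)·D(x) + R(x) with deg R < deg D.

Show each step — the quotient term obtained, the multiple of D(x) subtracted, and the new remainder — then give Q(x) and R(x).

Q(x) = 7x + 9; R(x) = −6

Step 1: lead(14x⁴ − 17x³ − 31x² − 45x − 87) ÷ lead(D) = 14x⁴ ÷ 2x³ = 7x. Subtract (7x)·D = 14x⁴ − 35x³ + 14x² − 63x. Remainder: 18x³ − 45x² + 18x − 87.
Step 2: lead(18x³ − 45x² + 18x − 87) ÷ lead(D) = 18x³ ÷ 2x³ = 9. Subtract (9)·D = 18x³ − 45x² + 18x − 81. Remainder: −6.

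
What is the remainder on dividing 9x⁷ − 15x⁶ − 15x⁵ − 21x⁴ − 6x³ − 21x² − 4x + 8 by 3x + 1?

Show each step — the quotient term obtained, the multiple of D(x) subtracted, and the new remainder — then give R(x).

R(x) = 7

Step 1: lead(9x⁷ − 15x⁶ − 15x⁵ − 21x⁴ − 6x³ − 21x² − 4x + 8) ÷ lead(D) = 9x⁷ ÷ 3x = 3x⁶. Subtract (3x⁶)·D = 9x⁷ + 3x⁶. Remainder: −18x⁶ − 15x⁵ − 21x⁴ − 6x³ − 21x² − 4x + 8.
Step 2: lead(−18x⁶ − 15x⁵ − 21x⁴ − 6x³ − 21x² − 4x + 8) ÷ lead(D) = −18x⁶ ÷ 3x = −6x⁵. Subtract (−6x⁵)·D = −18x⁶ − 6x⁵. Remainder: −9x⁵ − 21x⁴ − 6x³ − 21x² − 4x + 8.
Step 3: lead(−9x⁵ − 21x⁴ − 6x³ − 21x² − 4x + 8) ÷ lead(D) = −9x⁵ ÷ 3x = −3x⁴. Subtract (−3x⁴)·D = −9x⁵ − 3x⁴. Remainder: −18x⁴ − 6x³ − 21x² − 4x + 8.
Step 4: lead(−18x⁴ − 6x³ − 21x² − 4x + 8) ÷ lead(D) = −18x⁴ ÷ 3x = −6x³. Subtract (−6x³)·D = −18x⁴ − 6x³. Remainder: −21x² − 4x + 8.
Step 5: lead(−21x² − 4x + 8) ÷ lead(D) = −21x² ÷ 3x = −7x. Subtract (−7x)·D = −21x² − 7x. Remainder: 3x + 8.
Step 6: lead(3x + 8) ÷ lead(D) = 3x ÷ 3x = 1. Subtract (1)·D = 3x + 1. Remainder: 7.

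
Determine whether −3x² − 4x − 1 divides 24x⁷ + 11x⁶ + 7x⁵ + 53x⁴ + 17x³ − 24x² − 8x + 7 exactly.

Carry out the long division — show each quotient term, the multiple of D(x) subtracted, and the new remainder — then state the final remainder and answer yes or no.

R(x) = 7, so D(x) is not a factor of P(x). no

Step 1: lead(24x⁷ + 11x⁶ + 7x⁵ + 53x⁴ + 17x³ − 24x² − 8x + 7) ÷ lead(D) = 24x⁷ ÷ −3x² = −8x⁵. Subtract (−8x⁵)·D = 24x⁷ + 32x⁶ + 8x⁵. Remainder: −21x⁶ − x⁵ + 53x⁴ + 17x³ − 24x² − 8x + 7.
Step 2: lead(−21x⁶ − x⁵ + 53x⁴ + 17x³ − 24x² − 8x + 7) ÷ lead(D) = −21x⁶ ÷ −3x² = 7x⁴. Subtract (7x⁴)·D = −21x⁶ − 28x⁵ − 7x⁴. Remainder: 27x⁵ + 60x⁴ + 17x³ − 24x² − 8x + 7.
Step 3: lead(27x⁵ + 60x⁴ + 17x³ − 24x² − 8x + 7) ÷ lead(D) = 27x⁵ ÷ −3x² = −9x³. Subtract (−9x³)·D = 27x⁵ + 36x⁴ + 9x³. Remainder: 24x⁴ + 8x³ − 24x² − 8x + 7.
Step 4: lead(24x⁴ + 8x³ − 24x² − 8x + 7) ÷ lead(D) = 24x⁴ ÷ −3x² = −8x². Subtract (−8x²)·D = 24x⁴ + 32x³ + 8x². Remainder: −24x³ − 32x² − 8x + 7.
Step 5: lead(−24x³ − 32x² − 8x + 7) ÷ lead(D) = −24x³ ÷ −3x² = 8x. Subtract (8x)·D = −24x³ − 32x² − 8x. Remainder: 7.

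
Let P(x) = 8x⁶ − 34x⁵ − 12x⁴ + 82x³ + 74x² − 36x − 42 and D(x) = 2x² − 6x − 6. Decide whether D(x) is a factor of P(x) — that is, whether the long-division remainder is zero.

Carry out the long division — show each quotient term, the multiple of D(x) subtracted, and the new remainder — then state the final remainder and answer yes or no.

R(x) = 0, so D(x) is a factor of P(x). yes

Step 1: lead(8x⁶ − 34x⁵ − 12x⁴ + 82x³ + 74x² − 36x − 42) ÷ lead(D) = 8x⁶ ÷ 2x² = 4x⁴. Subtract (4x⁴)·D = 8x⁶ − 24x⁵ − 24x⁴. Remainder: −10x⁵ + 12x⁴ + 82x³ + 74x² − 36x − 42.
Step 2: lead(−10x⁵ + 12x⁴ + 82x³ + 74x² − 36x − 42) ÷ lead(D) = −10x⁵ ÷ 2x² = −5x³. Subtract (−5x³)·D = −10x⁵ + 30x⁴ + 30x³. Remainder: −18x⁴ + 52x³ + 74x² − 36x − 42.
Step 3: lead(−18x⁴ + 52x³ + 74x² − 36x − 42) ÷ lead(D) = −18x⁴ ÷ 2x² = −9x². Subtract (−9x²)·D = −18x⁴ + 54x³ + 54x². Remainder: −2x³ + 20x² − 36x − 42.
Step 4: lead(−2x³ + 20x² − 36x − 42) ÷ lead(D) = −2x³ ÷ 2x² = −x. Subtract (−x)·D = −2x³ + 6x² + 6x. Remainder: 14x² − 42x − 42.
Step 5: lead(14x² − 42x − 42) ÷ lead(D) = 14x² ÷ 2x² = 7. Subtract (7)·D = 14x² − 42x − 42. Remainder: 0.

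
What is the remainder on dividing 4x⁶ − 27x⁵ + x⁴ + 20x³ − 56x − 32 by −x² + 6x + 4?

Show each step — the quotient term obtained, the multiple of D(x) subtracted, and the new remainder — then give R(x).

R(x) = 0

Step 1: lead(4x⁶ − 27x⁵ + x⁴ + 20x³ − 56x − 32) ÷ lead(D) = 4x⁶ ÷ −x² = −4x⁴. Subtract (−4x⁴)·D = 4x⁶ − 24x⁵ − 16x⁴. Remainder: −3x⁵ + 17x⁴ + 20x³ − 56x − 32.
Step 2: lead(−3x⁵ + 17x⁴ + 20x³ − 56x − 32) ÷ lead(D) = −3x⁵ ÷ −x² = 3x³. Subtract (3x³)·D = −3x⁵ + 18x⁴ + 12x³. Remainder: −x⁴ + 8x³ − 56x − 32.
Step 3: lead(−x⁴ + 8x³ − 56x − 32) ÷ lead(D) = −x⁴ ÷ −x² = x². Subtract (x²)·D = −x⁴ + 6x³ + 4x². Remainder: 2x³ − 4x² − 56x − 32.
Step 4: lead(2x³ − 4x² − 56x − 32) ÷ lead(D) = 2x³ ÷ −x² = −2x. Subtract (−2x)·D = 2x³ − 12x² − 8x. Remainder: 8x² − 48x − 32.
Step 5: lead(8x² − 48x − 32) ÷ lead(D) = 8x² ÷ −x² = −8. Subtract (−8)·D = 8x² − 48x − 32. Remainder: 0.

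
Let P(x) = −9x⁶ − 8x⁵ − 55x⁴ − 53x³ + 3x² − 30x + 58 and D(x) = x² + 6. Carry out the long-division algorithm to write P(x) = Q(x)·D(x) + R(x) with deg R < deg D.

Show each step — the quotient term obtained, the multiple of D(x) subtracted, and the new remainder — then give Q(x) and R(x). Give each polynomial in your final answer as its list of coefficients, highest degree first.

Q = [-9, -8, -1, -5, 9]; R = [4]

Step 1: lead(−9x⁶ − 8x⁵ − 55x⁴ − 53x³ + 3x² − 30x + 58) ÷ lead(D) = −9x⁶ ÷ x² = −9x⁴. Subtract (−9x⁴)·D = −9x⁶ − 54x⁴. Remainder: −8x⁵ − x⁴ − 53x³ + 3x² − 30x + 58.
Step 2: lead(−8x⁵ − x⁴ − 53x³ + 3x² − 30x + 58) ÷ lead(D) = −8x⁵ ÷ x² = −8x³. Subtract (−8x³)·D = −8x⁵ − 48x³. Remainder: −x⁴ − 5x³ + 3x² − 30x + 58.
Step 3: lead(−x⁴ − 5x³ + 3x² − 30x + 58) ÷ lead(D) = −x⁴ ÷ x² = −x². Subtract (−x²)·D = −x⁴ − 6x². Remainder: −5x³ + 9x² − 30x + 58.
Step 4: lead(−5x³ + 9x² − 30x + 58) ÷ lead(D) = −5x³ ÷ x² = −5x. Subtract (−5x)·D = −5x³ − 30x. Remainder: 9x² + 58.
Step 5: lead(9x² + 58) ÷ lead(D) = 9x² ÷ x² = 9. Subtract (9)·D = 9x² + 54. Remainder: 4.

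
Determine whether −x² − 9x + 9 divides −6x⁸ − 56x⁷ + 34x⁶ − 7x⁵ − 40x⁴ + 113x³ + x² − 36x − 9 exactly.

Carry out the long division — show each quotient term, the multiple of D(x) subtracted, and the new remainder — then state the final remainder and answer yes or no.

R(x) = 0, so D(x) is a factor of P(x). yes

Step 1: lead(−6x⁸ − 56x⁷ + 34x⁶ − 7x⁵ − 40x⁴ + 113x³ + x² − 36x − 9) ÷ lead(D) = −6x⁸ ÷ −x² = 6x⁶. Subtract (6x⁶)·D = −6x⁸ − 54x⁷ + 54x⁶. Remainder: −2x⁷ − 20x⁶ − 7x⁵ − 40x⁴ + 113x³ + x² − 36x − 9.
Step 2: lead(−2x⁷ − 20x⁶ − 7x⁵ − 40x⁴ + 113x³ + x² − 36x − 9) ÷ lead(D) = −2x⁷ ÷ −x² = 2x⁵. Subtract (2x⁵)·D = −2x⁷ − 18x⁶ + 18x⁵. Remainder: −2x⁶ − 25x⁵ − 40x⁴ + 113x³ + x² − 36x − 9.
Step 3: lead(−2x⁶ − 25x⁵ − 40x⁴ + 113x³ + x² − 36x − 9) ÷ lead(D) = −2x⁶ ÷ −x² = 2x⁴. Subtract (2x⁴)·D = −2x⁶ − 18x⁵ + 18x⁴. Remainder: −7x⁵ − 58x⁴ + 113x³ + x² − 36x − 9.
Step 4: lead(−7x⁵ − 58x⁴ + 113x³ + x² − 36x − 9) ÷ lead(D) = −7x⁵ ÷ −x² = 7x³. Subtract (7x³)·D = −7x⁵ − 63x⁴ + 63x³. Remainder: 5x⁴ + 50x³ + x² − 36x − 9.
Step 5: lead(5x⁴ + 50x³ + x² − 36x − 9) ÷ lead(D) = 5x⁴ ÷ −x² = −5x². Subtract (−5x²)·D = 5x⁴ + 45x³ − 45x². Remainder: 5x³ + 46x² − 36x − 9.
Step 6: lead(5x³ + 46x² − 36x − 9) ÷ lead(D) = 5x³ ÷ −x² = −5x. Subtract (−5x)·D = 5x³ + 45x² − 45x. Remainder: x² + 9x − 9.
Step 7: lead(x² + 9x − 9) ÷ lead(D) = x² ÷ −x² = −1. Subtract (−1)·D = x² + 9x − 9. Remainder: 0.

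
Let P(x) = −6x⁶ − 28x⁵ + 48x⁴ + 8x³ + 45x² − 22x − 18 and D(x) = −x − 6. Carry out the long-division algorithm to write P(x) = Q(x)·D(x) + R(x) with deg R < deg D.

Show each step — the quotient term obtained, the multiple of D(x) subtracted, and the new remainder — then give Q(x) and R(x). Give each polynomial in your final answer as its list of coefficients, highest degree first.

Step 1: lead(−6x⁶ − 28x⁵ + 48x⁴ + 8x³ + 45x² − 22x − 18) ÷ lead(D) = −6x⁶ ÷ −x = 6x⁵. Subtract (6x⁵)·D = −6x⁶ − 36x⁵. Remainder: 8x⁵ + 48x⁴ + 8x³ + 45x² − 22x − 18.
Step 2: lead(8x⁵ + 48x⁴ + 8x³ + 45x² − 22x − 18) ÷ lead(D) = 8x⁵ ÷ −x = −8x⁴. Subtract (−8x⁴)·D = 8x⁵ + 48x⁴. Remainder: 8x³ + 45x² − 22x − 18.
Step 3: lead(8x³ + 45x² − 22x − 18) ÷ lead(D) = 8x³ ÷ −x = −8x². Subtract (−8x²)·D = 8x³ + 48x². Remainder: −3x² − 22x − 18.
Step 4: lead(−3x² − 22x − 18) ÷ lead(D) = −3x² ÷ −x = 3x. Subtract (3x)·D = −3x² − 18x. Remainder: −4x − 18.
Step 5: lead(−4x − 18) ÷ lead(D) = −4x ÷ −x = 4. Subtract (4)·D = −4x − 24. Remainder: 6.

Q = [6, -8, 0, -8, 3, 4]; R = [6]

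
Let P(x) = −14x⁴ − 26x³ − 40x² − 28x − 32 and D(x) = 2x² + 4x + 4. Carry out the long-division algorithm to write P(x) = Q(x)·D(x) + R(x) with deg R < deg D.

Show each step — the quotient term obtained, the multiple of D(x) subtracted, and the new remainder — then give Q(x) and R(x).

Q(x) = −7x² + x − 8; R(x) = 0

Step 1: lead(−14x⁴ − 26x³ − 40x² − 28x − 32) ÷ lead(D) = −14x⁴ ÷ 2x² = −7x². Subtract (−7x²)·D = −14x⁴ − 28x³ − 28x². Remainder: 2x³ − 12x² − 28x − 32.
Step 2: lead(2x³ − 12x² − 28x − 32) ÷ lead(D) = 2x³ ÷ 2x² = x. Subtract (x)·D = 2x³ + 4x² + 4x. Remainder: −16x² − 32x − 32.
Step 3: lead(−16x² − 32x − 32) ÷ lead(D) = −16x² ÷ 2x² = −8. Subtract (−8)·D = −16x² − 32x − 32. Remainder: 0.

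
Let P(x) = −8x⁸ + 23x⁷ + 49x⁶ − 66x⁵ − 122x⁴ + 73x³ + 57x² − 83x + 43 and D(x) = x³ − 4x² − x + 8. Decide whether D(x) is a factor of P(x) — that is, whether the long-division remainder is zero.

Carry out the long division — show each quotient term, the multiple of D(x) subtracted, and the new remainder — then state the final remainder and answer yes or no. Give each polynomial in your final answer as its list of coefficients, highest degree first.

Step 1: lead(−8x⁸ + 23x⁷ + 49x⁶ − 66x⁵ − 122x⁴ + 73x³ + 57x² − 83x + 43) ÷ lead(D) = −8x⁸ ÷ x³ = −8x⁵. Subtract (−8x⁵)·D = −8x⁸ + 32x⁷ + 8x⁶ − 64x⁵. Remainder: −9x⁷ + 41x⁶ − 2x⁵ − 122x⁴ + 73x³ + 57x² − 83x + 43.
Step 2: lead(−9x⁷ + 41x⁶ − 2x⁵ − 122x⁴ + 73x³ + 57x² − 83x + 43) ÷ lead(D) = −9x⁷ ÷ x³ = −9x⁴. Subtract (−9x⁴)·D = −9x⁷ + 36x⁶ + 9x⁵ − 72x⁴. Remainder: 5x⁶ − 11x⁵ − 50x⁴ + 73x³ + 57x² − 83x + 43.
Step 3: lead(5x⁶ − 11x⁵ − 50x⁴ + 73x³ + 57x² − 83x + 43) ÷ lead(D) = 5x⁶ ÷ x³ = 5x³. Subtract (5x³)·D = 5x⁶ − 20x⁵ − 5x⁴ + 40x³. Remainder: 9x⁵ − 45x⁴ + 33x³ + 57x² − 83x + 43.
Step 4: lead(9x⁵ − 45x⁴ + 33x³ + 57x² − 83x + 43) ÷ lead(D) = 9x⁵ ÷ x³ = 9x². Subtract (9x²)·D = 9x⁵ − 36x⁴ − 9x³ + 72x². Remainder: −9x⁴ + 42x³ − 15x² − 83x + 43.
Step 5: lead(−9x⁴ + 42x³ − 15x² − 83x + 43) ÷ lead(D) = −9x⁴ ÷ x³ = −9x. Subtract (−9x)·D = −9x⁴ + 36x³ + 9x² − 72x. Remainder: 6x³ − 24x² − 11x + 43.
Step 6: lead(6x³ − 24x² − 11x + 43) ÷ lead(D) = 6x³ ÷ x³ = 6. Subtract (6)·D = 6x³ − 24x² − 6x + 48. Remainder: −5x − 5.

R = [-5, -5], so D(x) is not a factor of P(x). no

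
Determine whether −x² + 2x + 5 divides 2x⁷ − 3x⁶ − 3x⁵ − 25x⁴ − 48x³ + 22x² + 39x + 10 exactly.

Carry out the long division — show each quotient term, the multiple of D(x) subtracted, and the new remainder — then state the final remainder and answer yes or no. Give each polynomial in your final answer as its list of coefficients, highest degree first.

R = [0], so D(x) is a factor of P(x). yes

Step 1: lead(2x⁷ − 3x⁶ − 3x⁵ − 25x⁴ − 48x³ + 22x² + 39x + 10) ÷ lead(D) = 2x⁷ ÷ −x² = −2x⁵. Subtract (−2x⁵)·D = 2x⁷ − 4x⁶ − 10x⁵. Remainder: x⁶ + 7x⁵ − 25x⁴ − 48x³ + 22x² + 39x + 10.
Step 2: lead(x⁶ + 7x⁵ − 25x⁴ − 48x³ + 22x² + 39x + 10) ÷ lead(D) = x⁶ ÷ −x² = −x⁴. Subtract (−x⁴)·D = x⁶ − 2x⁵ − 5x⁴. Remainder: 9x⁵ − 20x⁴ − 48x³ + 22x² + 39x + 10.
Step 3: lead(9x⁵ − 20x⁴ − 48x³ + 22x² + 39x + 10) ÷ lead(D) = 9x⁵ ÷ −x² = −9x³. Subtract (−9x³)·D = 9x⁵ − 18x⁴ − 45x³. Remainder: −2x⁴ − 3x³ + 22x² + 39x + 10.
Step 4: lead(−2x⁴ − 3x³ + 22x² + 39x + 10) ÷ lead(D) = −2x⁴ ÷ −x² = 2x². Subtract (2x²)·D = −2x⁴ + 4x³ + 10x². Remainder: −7x³ + 12x² + 39x + 10.
Step 5: lead(−7x³ + 12x² + 39x + 10) ÷ lead(D) = −7x³ ÷ −x² = 7x. Subtract (7x)·D = −7x³ + 14x² + 35x. Remainder: −2x² + 4x + 10.
Step 6: lead(−2x² + 4x + 10) ÷ lead(D) = −2x² ÷ −x² = 2. Subtract (2)·D = −2x² + 4x + 10. Remainder: 0.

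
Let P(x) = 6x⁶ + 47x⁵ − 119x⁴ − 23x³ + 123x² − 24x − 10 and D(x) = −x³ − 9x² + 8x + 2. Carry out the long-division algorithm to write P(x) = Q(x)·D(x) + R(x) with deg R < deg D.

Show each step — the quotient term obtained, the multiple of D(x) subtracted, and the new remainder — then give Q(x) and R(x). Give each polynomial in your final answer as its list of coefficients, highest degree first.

Step 1: lead(6x⁶ + 47x⁵ − 119x⁴ − 23x³ + 123x² − 24x − 10) ÷ lead(D) = 6x⁶ ÷ −x³ = −6x³. Subtract (−6x³)·D = 6x⁶ + 54x⁵ − 48x⁴ − 12x³. Remainder: −7x⁵ − 71x⁴ − 11x³ + 123x² − 24x − 10.
Step 2: lead(−7x⁵ − 71x⁴ − 11x³ + 123x² − 24x − 10) ÷ lead(D) = −7x⁵ ÷ −x³ = 7x². Subtract (7x²)·D = −7x⁵ − 63x⁴ + 56x³ + 14x². Remainder: −8x⁴ − 67x³ + 109x² − 24x − 10.
Step 3: lead(−8x⁴ − 67x³ + 109x² − 24x − 10) ÷ lead(D) = −8x⁴ ÷ −x³ = 8x. Subtract (8x)·D = −8x⁴ − 72x³ + 64x² + 16x. Remainder: 5x³ + 45x² − 40x − 10.
Step 4: lead(5x³ + 45x² − 40x − 10) ÷ lead(D) = 5x³ ÷ −x³ = −5. Subtract (−5)·D = 5x³ + 45x² − 40x − 10. Remainder: 0.

Q = [-6, 7, 8, -5]; R = [0]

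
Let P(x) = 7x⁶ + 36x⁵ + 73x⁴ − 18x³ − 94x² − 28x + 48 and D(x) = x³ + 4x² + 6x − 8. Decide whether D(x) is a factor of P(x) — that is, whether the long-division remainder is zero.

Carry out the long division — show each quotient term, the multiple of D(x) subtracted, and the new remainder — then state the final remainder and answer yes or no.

Step 1: lead(7x⁶ + 36x⁵ + 73x⁴ − 18x³ − 94x² − 28x + 48) ÷ lead(D) = 7x⁶ ÷ x³ = 7x³. Subtract (7x³)·D = 7x⁶ + 28x⁵ + 42x⁴ − 56x³. Remainder: 8x⁵ + 31x⁴ + 38x³ − 94x² − 28x + 48.
Step 2: lead(8x⁵ + 31x⁴ + 38x³ − 94x² − 28x + 48) ÷ lead(D) = 8x⁵ ÷ x³ = 8x². Subtract (8x²)·D = 8x⁵ + 32x⁴ + 48x³ − 64x². Remainder: −x⁴ − 10x³ − 30x² − 28x + 48.
Step 3: lead(−x⁴ − 10x³ − 30x² − 28x + 48) ÷ lead(D) = −x⁴ ÷ x³ = −x. Subtract (−x)·D = −x⁴ − 4x³ − 6x² + 8x. Remainder: −6x³ − 24x² − 36x + 48.
Step 4: lead(−6x³ − 24x² − 36x + 48) ÷ lead(D) = −6x³ ÷ x³ = −6. Subtract (−6)·D = −6x³ − 24x² − 36x + 48. Remainder: 0.

R(x) = 0, so D(x) is a factor of P(x). yes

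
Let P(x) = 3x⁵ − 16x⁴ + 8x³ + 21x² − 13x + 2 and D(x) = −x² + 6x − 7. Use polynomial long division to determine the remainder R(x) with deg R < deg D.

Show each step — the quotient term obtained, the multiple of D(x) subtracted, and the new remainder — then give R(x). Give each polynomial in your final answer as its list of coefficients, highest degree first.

Step 1: lead(3x⁵ − 16x⁴ + 8x³ + 21x² − 13x + 2) ÷ lead(D) = 3x⁵ ÷ −x² = −3x³. Subtract (−3x³)·D = 3x⁵ − 18x⁴ + 21x³. Remainder: 2x⁴ − 13x³ + 21x² − 13x + 2.
Step 2: lead(2x⁴ − 13x³ + 21x² − 13x + 2) ÷ lead(D) = 2x⁴ ÷ −x² = −2x². Subtract (−2x²)·D = 2x⁴ − 12x³ + 14x². Remainder: −x³ + 7x² − 13x + 2.
Step 3: lead(−x³ + 7x² − 13x + 2) ÷ lead(D) = −x³ ÷ −x² = x. Subtract (x)·D = −x³ + 6x² − 7x. Remainder: x² − 6x + 2.
Step 4: lead(x² − 6x + 2) ÷ lead(D) = x² ÷ −x² = −1. Subtract (−1)·D = x² − 6x + 7. Remainder: −5.

R = [-5]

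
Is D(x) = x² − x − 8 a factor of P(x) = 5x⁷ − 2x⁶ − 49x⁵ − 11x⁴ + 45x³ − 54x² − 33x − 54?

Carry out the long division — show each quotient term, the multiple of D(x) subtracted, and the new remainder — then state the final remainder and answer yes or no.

Step 1: lead(5x⁷ − 2x⁶ − 49x⁵ − 11x⁴ + 45x³ − 54x² − 33x − 54) ÷ lead(D) = 5x⁷ ÷ x² = 5x⁵. Subtract (5x⁵)·D = 5x⁷ − 5x⁶ − 40x⁵. Remainder: 3x⁶ − 9x⁵ − 11x⁴ + 45x³ − 54x² − 33x − 54.
Step 2: lead(3x⁶ − 9x⁵ − 11x⁴ + 45x³ − 54x² − 33x − 54) ÷ lead(D) = 3x⁶ ÷ x² = 3x⁴. Subtract (3x⁴)·D = 3x⁶ − 3x⁵ − 24x⁴. Remainder: −6x⁵ + 13x⁴ + 45x³ − 54x² − 33x − 54.
Step 3: lead(−6x⁵ + 13x⁴ + 45x³ − 54x² − 33x − 54) ÷ lead(D) = −6x⁵ ÷ x² = −6x³. Subtract (−6x³)·D = −6x⁵ + 6x⁴ + 48x³. Remainder: 7x⁴ − 3x³ − 54x² − 33x − 54.
Step 4: lead(7x⁴ − 3x³ − 54x² − 33x − 54) ÷ lead(D) = 7x⁴ ÷ x² = 7x². Subtract (7x²)·D = 7x⁴ − 7x³ − 56x². Remainder: 4x³ + 2x² − 33x − 54.
Step 5: lead(4x³ + 2x² − 33x − 54) ÷ lead(D) = 4x³ ÷ x² = 4x. Subtract (4x)·D = 4x³ − 4x² − 32x. Remainder: 6x² − x − 54.
Step 6: lead(6x² − x − 54) ÷ lead(D) = 6x² ÷ x² = 6. Subtract (6)·D = 6x² − 6x − 48. Remainder: 5x − 6.

R(x) = 5x − 6, so D(x) is not a factor of P(x). no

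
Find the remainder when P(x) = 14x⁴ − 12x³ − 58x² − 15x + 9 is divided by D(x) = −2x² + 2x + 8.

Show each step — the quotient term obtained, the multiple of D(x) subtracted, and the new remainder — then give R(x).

R(x) = −7x + 9

Step 1: lead(14x⁴ − 12x³ − 58x² − 15x + 9) ÷ lead(D) = 14x⁴ ÷ −2x² = −7x². Subtract (−7x²)·D = 14x⁴ − 14x³ − 56x². Remainder: 2x³ − 2x² − 15x + 9.
Step 2: lead(2x³ − 2x² − 15x + 9) ÷ lead(D) = 2x³ ÷ −2x² = −x. Subtract (−x)·D = 2x³ − 2x² − 8x. Remainder: −7x + 9.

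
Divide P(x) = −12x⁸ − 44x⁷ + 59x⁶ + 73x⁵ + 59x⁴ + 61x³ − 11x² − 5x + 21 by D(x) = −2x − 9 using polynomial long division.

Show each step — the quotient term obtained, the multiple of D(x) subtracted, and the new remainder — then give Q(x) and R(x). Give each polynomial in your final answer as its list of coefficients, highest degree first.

Step 1: lead(−12x⁸ − 44x⁷ + 59x⁶ + 73x⁵ + 59x⁴ + 61x³ − 11x² − 5x + 21) ÷ lead(D) = −12x⁸ ÷ −2x = 6x⁷. Subtract (6x⁷)·D = −12x⁸ − 54x⁷. Remainder: 10x⁷ + 59x⁶ + 73x⁵ + 59x⁴ + 61x³ − 11x² − 5x + 21.
Step 2: lead(10x⁷ + 59x⁶ + 73x⁵ + 59x⁴ + 61x³ − 11x² − 5x + 21) ÷ lead(D) = 10x⁷ ÷ −2x = −5x⁶. Subtract (−5x⁶)·D = 10x⁷ + 45x⁶. Remainder: 14x⁶ + 73x⁵ + 59x⁴ + 61x³ − 11x² − 5x + 21.
Step 3: lead(14x⁶ + 73x⁵ + 59x⁴ + 61x³ − 11x² − 5x + 21) ÷ lead(D) = 14x⁶ ÷ −2x = −7x⁵. Subtract (−7x⁵)·D = 14x⁶ + 63x⁵. Remainder: 10x⁵ + 59x⁴ + 61x³ − 11x² − 5x + 21.
Step 4: lead(10x⁵ + 59x⁴ + 61x³ − 11x² − 5x + 21) ÷ lead(D) = 10x⁵ ÷ −2x = −5x⁴. Subtract (−5x⁴)·D = 10x⁵ + 45x⁴. Remainder: 14x⁴ + 61x³ − 11x² − 5x + 21.
Step 5: lead(14x⁴ + 61x³ − 11x² − 5x + 21) ÷ lead(D) = 14x⁴ ÷ −2x = −7x³. Subtract (−7x³)·D = 14x⁴ + 63x³. Remainder: −2x³ − 11x² − 5x + 21.
Step 6: lead(−2x³ − 11x² − 5x + 21) ÷ lead(D) = −2x³ ÷ −2x = x². Subtract (x²)·D = −2x³ − 9x². Remainder: −2x² − 5x + 21.
Step 7: lead(−2x² − 5x + 21) ÷ lead(D) = −2x² ÷ −2x = x. Subtract (x)·D = −2x² − 9x. Remainder: 4x + 21.
Step 8: lead(4x + 21) ÷ lead(D) = 4x ÷ −2x = −2. Subtract (−2)·D = 4x + 18. Remainder: 3.

Q = [6, -5, -7, -5, -7, 1, 1, -2]; R = [3]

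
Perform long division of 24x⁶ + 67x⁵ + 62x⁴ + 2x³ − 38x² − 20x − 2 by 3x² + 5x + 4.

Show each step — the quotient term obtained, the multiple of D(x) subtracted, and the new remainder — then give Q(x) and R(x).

Step 1: lead(24x⁶ + 67x⁵ + 62x⁴ + 2x³ − 38x² − 20x − 2) ÷ lead(D) = 24x⁶ ÷ 3x² = 8x⁴. Subtract (8x⁴)·D = 24x⁶ + 40x⁵ + 32x⁴. Remainder: 27x⁵ + 30x⁴ + 2x³ − 38x² − 20x − 2.
Step 2: lead(27x⁵ + 30x⁴ + 2x³ − 38x² − 20x − 2) ÷ lead(D) = 27x⁵ ÷ 3x² = 9x³. Subtract (9x³)·D = 27x⁵ + 45x⁴ + 36x³. Remainder: −15x⁴ − 34x³ − 38x² − 20x − 2.
Step 3: lead(−15x⁴ − 34x³ − 38x² − 20x − 2) ÷ lead(D) = −15x⁴ ÷ 3x² = −5x². Subtract (−5x²)·D = −15x⁴ − 25x³ − 20x². Remainder: −9x³ − 18x² − 20x − 2.
Step 4: lead(−9x³ − 18x² − 20x − 2) ÷ lead(D) = −9x³ ÷ 3x² = −3x. Subtract (−3x)·D = −9x³ − 15x² − 12x. Remainder: −3x² − 8x − 2.
Step 5: lead(−3x² − 8x − 2) ÷ lead(D) = −3x² ÷ 3x² = −1. Subtract (−1)·D = −3x² − 5x − 4. Remainder: −3x + 2.

Q(x) = 8x⁴ + 9x³ − 5x² − 3x − 1; R(x) = −3x + 2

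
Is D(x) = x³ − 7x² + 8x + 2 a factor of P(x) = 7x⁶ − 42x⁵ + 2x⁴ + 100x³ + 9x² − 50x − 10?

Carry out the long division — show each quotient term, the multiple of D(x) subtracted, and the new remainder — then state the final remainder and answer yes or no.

R(x) = 0, so D(x) is a factor of P(x). yes

Step 1: lead(7x⁶ − 42x⁵ + 2x⁴ + 100x³ + 9x² − 50x − 10) ÷ lead(D) = 7x⁶ ÷ x³ = 7x³. Subtract (7x³)·D = 7x⁶ − 49x⁵ + 56x⁴ + 14x³. Remainder: 7x⁵ − 54x⁴ + 86x³ + 9x² − 50x − 10.
Step 2: lead(7x⁵ − 54x⁴ + 86x³ + 9x² − 50x − 10) ÷ lead(D) = 7x⁵ ÷ x³ = 7x². Subtract (7x²)·D = 7x⁵ − 49x⁴ + 56x³ + 14x². Remainder: −5x⁴ + 30x³ − 5x² − 50x − 10.
Step 3: lead(−5x⁴ + 30x³ − 5x² − 50x − 10) ÷ lead(D) = −5x⁴ ÷ x³ = −5x. Subtract (−5x)·D = −5x⁴ + 35x³ − 40x² − 10x. Remainder: −5x³ + 35x² − 40x − 10.
Step 4: lead(−5x³ + 35x² − 40x − 10) ÷ lead(D) = −5x³ ÷ x³ = −5. Subtract (−5)·D = −5x³ + 35x² − 40x − 10. Remainder: 0.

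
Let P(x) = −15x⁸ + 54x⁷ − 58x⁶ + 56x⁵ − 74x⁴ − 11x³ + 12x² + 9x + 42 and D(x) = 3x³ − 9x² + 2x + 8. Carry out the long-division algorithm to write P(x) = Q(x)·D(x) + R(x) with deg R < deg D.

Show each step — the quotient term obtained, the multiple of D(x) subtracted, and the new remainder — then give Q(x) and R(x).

Step 1: lead(−15x⁸ + 54x⁷ − 58x⁶ + 56x⁵ − 74x⁴ − 11x³ + 12x² + 9x + 42) ÷ lead(D) = −15x⁸ ÷ 3x³ = −5x⁵. Subtract (−5x⁵)·D = −15x⁸ + 45x⁷ − 10x⁶ − 40x⁵. Remainder: 9x⁷ − 48x⁶ + 96x⁵ − 74x⁴ − 11x³ + 12x² + 9x + 42.
Step 2: lead(9x⁷ − 48x⁶ + 96x⁵ − 74x⁴ − 11x³ + 12x² + 9x + 42) ÷ lead(D) = 9x⁷ ÷ 3x³ = 3x⁴. Subtract (3x⁴)·D = 9x⁷ − 27x⁶ + 6x⁵ + 24x⁴. Remainder: −21x⁶ + 90x⁵ − 98x⁴ − 11x³ + 12x² + 9x + 42.
Step 3: lead(−21x⁶ + 90x⁵ − 98x⁴ − 11x³ + 12x² + 9x + 42) ÷ lead(D) = −21x⁶ ÷ 3x³ = −7x³. Subtract (−7x³)·D = −21x⁶ + 63x⁵ − 14x⁴ − 56x³. Remainder: 27x⁵ − 84x⁴ + 45x³ + 12x² + 9x + 42.
Step 4: lead(27x⁵ − 84x⁴ + 45x³ + 12x² + 9x + 42) ÷ lead(D) = 27x⁵ ÷ 3x³ = 9x². Subtract (9x²)·D = 27x⁵ − 81x⁴ + 18x³ + 72x². Remainder: −3x⁴ + 27x³ − 60x² + 9x + 42.
Step 5: lead(−3x⁴ + 27x³ − 60x² + 9x + 42) ÷ lead(D) = −3x⁴ ÷ 3x³ = −x. Subtract (−x)·D = −3x⁴ + 9x³ − 2x² − 8x. Remainder: 18x³ − 58x² + 17x + 42.
Step 6: lead(18x³ − 58x² + 17x + 42) ÷ lead(D) = 18x³ ÷ 3x³ = 6. Subtract (6)·D = 18x³ − 54x² + 12x + 48. Remainder: −4x² + 5x − 6.

Q(x) = −5x⁵ + 3x⁴ − 7x³ + 9x² − x + 6; R(x) = −4x² + 5x − 6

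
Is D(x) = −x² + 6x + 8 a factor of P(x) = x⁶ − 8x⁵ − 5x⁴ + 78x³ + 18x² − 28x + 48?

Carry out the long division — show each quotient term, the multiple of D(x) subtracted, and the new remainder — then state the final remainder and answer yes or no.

R(x) = 0, so D(x) is a factor of P(x). yes

Step 1: lead(x⁶ − 8x⁵ − 5x⁴ + 78x³ + 18x² − 28x + 48) ÷ lead(D) = x⁶ ÷ −x² = −x⁴. Subtract (−x⁴)·D = x⁶ − 6x⁵ − 8x⁴. Remainder: −2x⁵ + 3x⁴ + 78x³ + 18x² − 28x + 48.
Step 2: lead(−2x⁵ + 3x⁴ + 78x³ + 18x² − 28x + 48) ÷ lead(D) = −2x⁵ ÷ −x² = 2x³. Subtract (2x³)·D = −2x⁵ + 12x⁴ + 16x³. Remainder: −9x⁴ + 62x³ + 18x² − 28x + 48.
Step 3: lead(−9x⁴ + 62x³ + 18x² − 28x + 48) ÷ lead(D) = −9x⁴ ÷ −x² = 9x². Subtract (9x²)·D = −9x⁴ + 54x³ + 72x². Remainder: 8x³ − 54x² − 28x + 48.
Step 4: lead(8x³ − 54x² − 28x + 48) ÷ lead(D) = 8x³ ÷ −x² = −8x. Subtract (−8x)·D = 8x³ − 48x² − 64x. Remainder: −6x² + 36x + 48.
Step 5: lead(−6x² + 36x + 48) ÷ lead(D) = −6x² ÷ −x² = 6. Subtract (6)·D = −6x² + 36x + 48. Remainder: 0.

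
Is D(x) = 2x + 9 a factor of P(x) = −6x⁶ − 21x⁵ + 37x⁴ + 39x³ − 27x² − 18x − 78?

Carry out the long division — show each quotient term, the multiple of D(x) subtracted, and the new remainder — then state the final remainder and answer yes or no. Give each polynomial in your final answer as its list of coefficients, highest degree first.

Step 1: lead(−6x⁶ − 21x⁵ + 37x⁴ + 39x³ − 27x² − 18x − 78) ÷ lead(D) = −6x⁶ ÷ 2x = −3x⁵. Subtract (−3x⁵)·D = −6x⁶ − 27x⁵. Remainder: 6x⁵ + 37x⁴ + 39x³ − 27x² − 18x − 78.
Step 2: lead(6x⁵ + 37x⁴ + 39x³ − 27x² − 18x − 78) ÷ lead(D) = 6x⁵ ÷ 2x = 3x⁴. Subtract (3x⁴)·D = 6x⁵ + 27x⁴. Remainder: 10x⁴ + 39x³ − 27x² − 18x − 78.
Step 3: lead(10x⁴ + 39x³ − 27x² − 18x − 78) ÷ lead(D) = 10x⁴ ÷ 2x = 5x³. Subtract (5x³)·D = 10x⁴ + 45x³. Remainder: −6x³ − 27x² − 18x − 78.
Step 4: lead(−6x³ − 27x² − 18x − 78) ÷ lead(D) = −6x³ ÷ 2x = −3x². Subtract (−3x²)·D = −6x³ − 27x². Remainder: −18x − 78.
Step 5: lead(−18x − 78) ÷ lead(D) = −18x ÷ 2x = −9. Subtract (−9)·D = −18x − 81. Remainder: 3.

R = [3], so D(x) is not a factor of P(x). no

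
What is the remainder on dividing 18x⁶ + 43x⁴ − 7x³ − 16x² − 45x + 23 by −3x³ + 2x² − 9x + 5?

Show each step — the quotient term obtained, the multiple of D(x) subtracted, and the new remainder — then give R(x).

Step 1: lead(18x⁶ + 43x⁴ − 7x³ − 16x² − 45x + 23) ÷ lead(D) = 18x⁶ ÷ −3x³ = −6x³. Subtract (−6x³)·D = 18x⁶ − 12x⁵ + 54x⁴ − 30x³. Remainder: 12x⁵ − 11x⁴ + 23x³ − 16x² − 45x + 23.
Step 2: lead(12x⁵ − 11x⁴ + 23x³ − 16x² − 45x + 23) ÷ lead(D) = 12x⁵ ÷ −3x³ = −4x². Subtract (−4x²)·D = 12x⁵ − 8x⁴ + 36x³ − 20x². Remainder: −3x⁴ − 13x³ + 4x² − 45x + 23.
Step 3: lead(−3x⁴ − 13x³ + 4x² − 45x + 23) ÷ lead(D) = −3x⁴ ÷ −3x³ = x. Subtract (x)·D = −3x⁴ + 2x³ − 9x² + 5x. Remainder: −15x³ + 13x² − 50x + 23.
Step 4: lead(−15x³ + 13x² − 50x + 23) ÷ lead(D) = −15x³ ÷ −3x³ = 5. Subtract (5)·D = −15x³ + 10x² − 45x + 25. Remainder: 3x² − 5x − 2.

R(x) = 3x² − 5x − 2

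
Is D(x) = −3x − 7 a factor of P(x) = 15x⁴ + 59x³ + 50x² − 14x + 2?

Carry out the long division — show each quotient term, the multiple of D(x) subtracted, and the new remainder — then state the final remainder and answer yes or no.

Step 1: lead(15x⁴ + 59x³ + 50x² − 14x + 2) ÷ lead(D) = 15x⁴ ÷ −3x = −5x³. Subtract (−5x³)·D = 15x⁴ + 35x³. Remainder: 24x³ + 50x² − 14x + 2.
Step 2: lead(24x³ + 50x² − 14x + 2) ÷ lead(D) = 24x³ ÷ −3x = −8x². Subtract (−8x²)·D = 24x³ + 56x². Remainder: −6x² − 14x + 2.
Step 3: lead(−6x² − 14x + 2) ÷ lead(D) = −6x² ÷ −3x = 2x. Subtract (2x)·D = −6x² − 14x. Remainder: 2.

R(x) = 2, so D(x) is not a factor of P(x). no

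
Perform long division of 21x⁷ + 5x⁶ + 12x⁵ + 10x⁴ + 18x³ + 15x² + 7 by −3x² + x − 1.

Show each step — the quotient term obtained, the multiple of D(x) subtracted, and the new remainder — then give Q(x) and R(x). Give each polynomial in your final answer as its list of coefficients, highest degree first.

Step 1: lead(21x⁷ + 5x⁶ + 12x⁵ + 10x⁴ + 18x³ + 15x² + 7) ÷ lead(D) = 21x⁷ ÷ −3x² = −7x⁵. Subtract (−7x⁵)·D = 21x⁷ − 7x⁶ + 7x⁵. Remainder: 12x⁶ + 5x⁵ + 10x⁴ + 18x³ + 15x² + 7.
Step 2: lead(12x⁶ + 5x⁵ + 10x⁴ + 18x³ + 15x² + 7) ÷ lead(D) = 12x⁶ ÷ −3x² = −4x⁴. Subtract (−4x⁴)·D = 12x⁶ − 4x⁵ + 4x⁴. Remainder: 9x⁵ + 6x⁴ + 18x³ + 15x² + 7.
Step 3: lead(9x⁵ + 6x⁴ + 18x³ + 15x² + 7) ÷ lead(D) = 9x⁵ ÷ −3x² = −3x³. Subtract (−3x³)·D = 9x⁵ − 3x⁴ + 3x³. Remainder: 9x⁴ + 15x³ + 15x² + 7.
Step 4: lead(9x⁴ + 15x³ + 15x² + 7) ÷ lead(D) = 9x⁴ ÷ −3x² = −3x². Subtract (−3x²)·D = 9x⁴ − 3x³ + 3x². Remainder: 18x³ + 12x² + 7.
Step 5: lead(18x³ + 12x² + 7) ÷ lead(D) = 18x³ ÷ −3x² = −6x. Subtract (−6x)·D = 18x³ − 6x² + 6x. Remainder: 18x² − 6x + 7.
Step 6: lead(18x² − 6x + 7) ÷ lead(D) = 18x² ÷ −3x² = −6. Subtract (−6)·D = 18x² − 6x + 6. Remainder: 1.

Q = [-7, -4, -3, -3, -6, -6]; R = [1]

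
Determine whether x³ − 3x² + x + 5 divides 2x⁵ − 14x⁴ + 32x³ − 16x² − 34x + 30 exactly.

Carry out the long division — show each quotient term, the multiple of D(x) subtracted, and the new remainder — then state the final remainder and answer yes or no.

R(x) = 0, so D(x) is a factor of P(x). yes

Step 1: lead(2x⁵ − 14x⁴ + 32x³ − 16x² − 34x + 30) ÷ lead(D) = 2x⁵ ÷ x³ = 2x². Subtract (2x²)·D = 2x⁵ − 6x⁴ + 2x³ + 10x². Remainder: −8x⁴ + 30x³ − 26x² − 34x + 30.
Step 2: lead(−8x⁴ + 30x³ − 26x² − 34x + 30) ÷ lead(D) = −8x⁴ ÷ x³ = −8x. Subtract (−8x)·D = −8x⁴ + 24x³ − 8x² − 40x. Remainder: 6x³ − 18x² + 6x + 30.
Step 3: lead(6x³ − 18x² + 6x + 30) ÷ lead(D) = 6x³ ÷ x³ = 6. Subtract (6)·D = 6x³ − 18x² + 6x + 30. Remainder: 0.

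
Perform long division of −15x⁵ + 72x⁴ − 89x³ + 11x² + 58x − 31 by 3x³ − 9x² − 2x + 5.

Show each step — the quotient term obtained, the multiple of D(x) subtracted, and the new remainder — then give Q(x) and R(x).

Step 1: lead(−15x⁵ + 72x⁴ − 89x³ + 11x² + 58x − 31) ÷ lead(D) = −15x⁵ ÷ 3x³ = −5x². Subtract (−5x²)·D = −15x⁵ + 45x⁴ + 10x³ − 25x². Remainder: 27x⁴ − 99x³ + 36x² + 58x − 31.
Step 2: lead(27x⁴ − 99x³ + 36x² + 58x − 31) ÷ lead(D) = 27x⁴ ÷ 3x³ = 9x. Subtract (9x)·D = 27x⁴ − 81x³ − 18x² + 45x. Remainder: −18x³ + 54x² + 13x − 31.
Step 3: lead(−18x³ + 54x² + 13x − 31) ÷ lead(D) = −18x³ ÷ 3x³ = −6. Subtract (−6)·D = −18x³ + 54x² + 12x − 30. Remainder: x − 1.

Q(x) = −5x² + 9x − 6; R(x) = x − 1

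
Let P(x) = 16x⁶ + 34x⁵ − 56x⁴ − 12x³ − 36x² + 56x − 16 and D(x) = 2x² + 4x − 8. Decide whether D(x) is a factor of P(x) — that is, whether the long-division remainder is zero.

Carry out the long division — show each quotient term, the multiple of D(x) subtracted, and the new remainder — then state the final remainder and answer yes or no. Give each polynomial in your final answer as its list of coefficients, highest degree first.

R = [0], so D(x) is a factor of P(x). yes

Step 1: lead(16x⁶ + 34x⁵ − 56x⁴ − 12x³ − 36x² + 56x − 16) ÷ lead(D) = 16x⁶ ÷ 2x² = 8x⁴. Subtract (8x⁴)·D = 16x⁶ + 32x⁵ − 64x⁴. Remainder: 2x⁵ + 8x⁴ − 12x³ − 36x² + 56x − 16.
Step 2: lead(2x⁵ + 8x⁴ − 12x³ − 36x² + 56x − 16) ÷ lead(D) = 2x⁵ ÷ 2x² = x³. Subtract (x³)·D = 2x⁵ + 4x⁴ − 8x³. Remainder: 4x⁴ − 4x³ − 36x² + 56x − 16.
Step 3: lead(4x⁴ − 4x³ − 36x² + 56x − 16) ÷ lead(D) = 4x⁴ ÷ 2x² = 2x². Subtract (2x²)·D = 4x⁴ + 8x³ − 16x². Remainder: −12x³ − 20x² + 56x − 16.
Step 4: lead(−12x³ − 20x² + 56x − 16) ÷ lead(D) = −12x³ ÷ 2x² = −6x. Subtract (−6x)·D = −12x³ − 24x² + 48x. Remainder: 4x² + 8x − 16.
Step 5: lead(4x² + 8x − 16) ÷ lead(D) = 4x² ÷ 2x² = 2. Subtract (2)·D = 4x² + 8x − 16. Remainder: 0.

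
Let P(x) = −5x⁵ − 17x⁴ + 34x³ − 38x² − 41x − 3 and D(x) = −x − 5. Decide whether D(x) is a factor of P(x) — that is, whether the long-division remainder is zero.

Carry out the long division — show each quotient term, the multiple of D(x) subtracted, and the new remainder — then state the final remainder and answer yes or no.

Step 1: lead(−5x⁵ − 17x⁴ + 34x³ − 38x² − 41x − 3) ÷ lead(D) = −5x⁵ ÷ −x = 5x⁴. Subtract (5x⁴)·D = −5x⁵ − 25x⁴. Remainder: 8x⁴ + 34x³ − 38x² − 41x − 3.
Step 2: lead(8x⁴ + 34x³ − 38x² − 41x − 3) ÷ lead(D) = 8x⁴ ÷ −x = −8x³. Subtract (−8x³)·D = 8x⁴ + 40x³. Remainder: −6x³ − 38x² − 41x − 3.
Step 3: lead(−6x³ − 38x² − 41x − 3) ÷ lead(D) = −6x³ ÷ −x = 6x². Subtract (6x²)·D = −6x³ − 30x². Remainder: −8x² − 41x − 3.
Step 4: lead(−8x² − 41x − 3) ÷ lead(D) = −8x² ÷ −x = 8x. Subtract (8x)·D = −8x² − 40x. Remainder: −x − 3.
Step 5: lead(−x − 3) ÷ lead(D) = −x ÷ −x = 1. Subtract (1)·D = −x − 5. Remainder: 2.

R(x) = 2, so D(x) is not a factor of P(x). no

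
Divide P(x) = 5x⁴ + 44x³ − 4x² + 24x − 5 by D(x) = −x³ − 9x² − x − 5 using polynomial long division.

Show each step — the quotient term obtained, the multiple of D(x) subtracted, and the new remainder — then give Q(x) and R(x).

Step 1: lead(5x⁴ + 44x³ − 4x² + 24x − 5) ÷ lead(D) = 5x⁴ ÷ −x³ = −5x. Subtract (−5x)·D = 5x⁴ + 45x³ + 5x² + 25x. Remainder: −x³ − 9x² − x − 5.
Step 2: lead(−x³ − 9x² − x − 5) ÷ lead(D) = −x³ ÷ −x³ = 1. Subtract (1)·D = −x³ − 9x² − x − 5. Remainder: 0.

Q(x) = −5x + 1; R(x) = 0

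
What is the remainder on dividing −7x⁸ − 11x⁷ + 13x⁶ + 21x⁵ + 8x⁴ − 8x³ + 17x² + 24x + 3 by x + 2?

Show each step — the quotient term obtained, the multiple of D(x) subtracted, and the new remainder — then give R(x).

R(x) = −9

Step 1: lead(−7x⁸ − 11x⁷ + 13x⁶ + 21x⁵ + 8x⁴ − 8x³ + 17x² + 24x + 3) ÷ lead(D) = −7x⁸ ÷ x = −7x⁷. Subtract (−7x⁷)·D = −7x⁸ − 14x⁷. Remainder: 3x⁷ + 13x⁶ + 21x⁵ + 8x⁴ − 8x³ + 17x² + 24x + 3.
Step 2: lead(3x⁷ + 13x⁶ + 21x⁵ + 8x⁴ − 8x³ + 17x² + 24x + 3) ÷ lead(D) = 3x⁷ ÷ x = 3x⁶. Subtract (3x⁶)·D = 3x⁷ + 6x⁶. Remainder: 7x⁶ + 21x⁵ + 8x⁴ − 8x³ + 17x² + 24x + 3.
Step 3: lead(7x⁶ + 21x⁵ + 8x⁴ − 8x³ + 17x² + 24x + 3) ÷ lead(D) = 7x⁶ ÷ x = 7x⁵. Subtract (7x⁵)·D = 7x⁶ + 14x⁵. Remainder: 7x⁵ + 8x⁴ − 8x³ + 17x² + 24x + 3.
Step 4: lead(7x⁵ + 8x⁴ − 8x³ + 17x² + 24x + 3) ÷ lead(D) = 7x⁵ ÷ x = 7x⁴. Subtract (7x⁴)·D = 7x⁵ + 14x⁴. Remainder: −6x⁴ − 8x³ + 17x² + 24x + 3.
Step 5: lead(−6x⁴ − 8x³ + 17x² + 24x + 3) ÷ lead(D) = −6x⁴ ÷ x = −6x³. Subtract (−6x³)·D = −6x⁴ − 12x³. Remainder: 4x³ + 17x² + 24x + 3.
Step 6: lead(4x³ + 17x² + 24x + 3) ÷ lead(D) = 4x³ ÷ x = 4x². Subtract (4x²)·D = 4x³ + 8x². Remainder: 9x² + 24x + 3.
Step 7: lead(9x² + 24x + 3) ÷ lead(D) = 9x² ÷ x = 9x. Subtract (9x)·D = 9x² + 18x. Remainder: 6x + 3.
Step 8: lead(6x + 3) ÷ lead(D) = 6x ÷ x = 6. Subtract (6)·D = 6x + 12. Remainder: −9.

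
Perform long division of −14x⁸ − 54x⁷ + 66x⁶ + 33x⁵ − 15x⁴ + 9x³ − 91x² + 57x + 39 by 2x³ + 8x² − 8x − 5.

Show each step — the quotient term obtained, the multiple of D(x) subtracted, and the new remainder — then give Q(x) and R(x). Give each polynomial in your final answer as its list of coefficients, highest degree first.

Q = [-7, 1, 1, -1, 3, -9]; R = [-6]

Step 1: lead(−14x⁸ − 54x⁷ + 66x⁶ + 33x⁵ − 15x⁴ + 9x³ − 91x² + 57x + 39) ÷ lead(D) = −14x⁸ ÷ 2x³ = −7x⁵. Subtract (−7x⁵)·D = −14x⁸ − 56x⁷ + 56x⁶ + 35x⁵. Remainder: 2x⁷ + 10x⁶ − 2x⁵ − 15x⁴ + 9x³ − 91x² + 57x + 39.
Step 2: lead(2x⁷ + 10x⁶ − 2x⁵ − 15x⁴ + 9x³ − 91x² + 57x + 39) ÷ lead(D) = 2x⁷ ÷ 2x³ = x⁴. Subtract (x⁴)·D = 2x⁷ + 8x⁶ − 8x⁵ − 5x⁴. Remainder: 2x⁶ + 6x⁵ − 10x⁴ + 9x³ − 91x² + 57x + 39.
Step 3: lead(2x⁶ + 6x⁵ − 10x⁴ + 9x³ − 91x² + 57x + 39) ÷ lead(D) = 2x⁶ ÷ 2x³ = x³. Subtract (x³)·D = 2x⁶ + 8x⁵ − 8x⁴ − 5x³. Remainder: −2x⁵ − 2x⁴ + 14x³ − 91x² + 57x + 39.
Step 4: lead(−2x⁵ − 2x⁴ + 14x³ − 91x² + 57x + 39) ÷ lead(D) = −2x⁵ ÷ 2x³ = −x². Subtract (−x²)·D = −2x⁵ − 8x⁴ + 8x³ + 5x². Remainder: 6x⁴ + 6x³ − 96x² + 57x + 39.
Step 5: lead(6x⁴ + 6x³ − 96x² + 57x + 39) ÷ lead(D) = 6x⁴ ÷ 2x³ = 3x. Subtract (3x)·D = 6x⁴ + 24x³ − 24x² − 15x. Remainder: −18x³ − 72x² + 72x + 39.
Step 6: lead(−18x³ − 72x² + 72x + 39) ÷ lead(D) = −18x³ ÷ 2x³ = −9. Subtract (−9)·D = −18x³ − 72x² + 72x + 45. Remainder: −6.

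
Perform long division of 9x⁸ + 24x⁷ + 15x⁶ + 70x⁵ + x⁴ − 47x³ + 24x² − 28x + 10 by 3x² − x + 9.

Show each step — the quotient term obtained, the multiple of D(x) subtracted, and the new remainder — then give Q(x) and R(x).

Q(x) = 3x⁶ + 9x⁵ − x⁴ − 4x³ + 2x² − 3x + 1; R(x) = 1

Step 1: lead(9x⁸ + 24x⁷ + 15x⁶ + 70x⁵ + x⁴ − 47x³ + 24x² − 28x + 10) ÷ lead(D) = 9x⁸ ÷ 3x² = 3x⁶. Subtract (3x⁶)·D = 9x⁸ − 3x⁷ + 27x⁶. Remainder: 27x⁷ − 12x⁶ + 70x⁵ + x⁴ − 47x³ + 24x² − 28x + 10.
Step 2: lead(27x⁷ − 12x⁶ + 70x⁵ + x⁴ − 47x³ + 24x² − 28x + 10) ÷ lead(D) = 27x⁷ ÷ 3x² = 9x⁵. Subtract (9x⁵)·D = 27x⁷ − 9x⁶ + 81x⁵. Remainder: −3x⁶ − 11x⁵ + x⁴ − 47x³ + 24x² − 28x + 10.
Step 3: lead(−3x⁶ − 11x⁵ + x⁴ − 47x³ + 24x² − 28x + 10) ÷ lead(D) = −3x⁶ ÷ 3x² = −x⁴. Subtract (−x⁴)·D = −3x⁶ + x⁵ − 9x⁴. Remainder: −12x⁵ + 10x⁴ − 47x³ + 24x² − 28x + 10.
Step 4: lead(−12x⁵ + 10x⁴ − 47x³ + 24x² − 28x + 10) ÷ lead(D) = −12x⁵ ÷ 3x² = −4x³. Subtract (−4x³)·D = −12x⁵ + 4x⁴ − 36x³. Remainder: 6x⁴ − 11x³ + 24x² − 28x + 10.
Step 5: lead(6x⁴ − 11x³ + 24x² − 28x + 10) ÷ lead(D) = 6x⁴ ÷ 3x² = 2x². Subtract (2x²)·D = 6x⁴ − 2x³ + 18x². Remainder: −9x³ + 6x² − 28x + 10.
Step 6: lead(−9x³ + 6x² − 28x + 10) ÷ lead(D) = −9x³ ÷ 3x² = −3x. Subtract (−3x)·D = −9x³ + 3x² − 27x. Remainder: 3x² − x + 10.
Step 7: lead(3x² − x + 10) ÷ lead(D) = 3x² ÷ 3x² = 1. Subtract (1)·D = 3x² − x + 9. Remainder: 1.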